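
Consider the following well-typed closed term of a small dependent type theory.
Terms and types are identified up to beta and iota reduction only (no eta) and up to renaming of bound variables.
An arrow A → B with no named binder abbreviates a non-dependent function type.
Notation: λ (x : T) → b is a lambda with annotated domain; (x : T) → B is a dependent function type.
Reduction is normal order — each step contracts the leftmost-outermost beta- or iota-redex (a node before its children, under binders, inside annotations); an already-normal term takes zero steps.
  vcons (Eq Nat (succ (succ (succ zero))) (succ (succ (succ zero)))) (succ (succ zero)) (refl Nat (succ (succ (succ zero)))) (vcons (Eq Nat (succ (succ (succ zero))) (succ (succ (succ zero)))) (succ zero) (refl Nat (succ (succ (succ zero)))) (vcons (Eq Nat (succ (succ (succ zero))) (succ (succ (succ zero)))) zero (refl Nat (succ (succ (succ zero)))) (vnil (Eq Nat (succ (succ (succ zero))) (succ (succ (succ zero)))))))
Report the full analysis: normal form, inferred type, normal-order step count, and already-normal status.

resulting normal form:
  vcons (Eq Nat (succ (succ (succ zero))) (succ (succ (succ zero)))) (succ (succ zero)) (refl Nat (succ (succ (succ zero)))) (vcons (Eq Nat (succ (succ (succ zero))) (succ (succ (succ zero)))) (succ zero) (refl Nat (succ (succ (succ zero)))) (vcons (Eq Nat (succ (succ (succ zero))) (succ (succ (succ zero)))) zero (refl Nat (succ (succ (succ zero)))) (vnil (Eq Nat (succ (succ (succ zero))) (succ (succ (succ zero)))))))
type:
  Vec (Eq Nat (succ (succ (succ zero))) (succ (succ (succ zero)))) (succ (succ (succ zero)))
steps to reach normal form (normal order): 0
started in normal form: yes


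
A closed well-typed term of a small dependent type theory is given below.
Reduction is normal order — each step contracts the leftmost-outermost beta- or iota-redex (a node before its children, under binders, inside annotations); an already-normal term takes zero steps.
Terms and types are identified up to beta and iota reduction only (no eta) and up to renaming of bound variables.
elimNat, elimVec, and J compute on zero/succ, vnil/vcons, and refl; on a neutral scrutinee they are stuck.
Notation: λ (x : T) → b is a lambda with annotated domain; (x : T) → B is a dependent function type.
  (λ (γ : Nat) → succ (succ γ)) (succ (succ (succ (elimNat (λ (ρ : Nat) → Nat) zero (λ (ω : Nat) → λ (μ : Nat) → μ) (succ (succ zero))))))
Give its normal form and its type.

resulting normal form:
  succ (succ (succ (succ (succ zero))))
inferred type:
  Nat
observation: 8 normal-order steps separate the term from its normal form.


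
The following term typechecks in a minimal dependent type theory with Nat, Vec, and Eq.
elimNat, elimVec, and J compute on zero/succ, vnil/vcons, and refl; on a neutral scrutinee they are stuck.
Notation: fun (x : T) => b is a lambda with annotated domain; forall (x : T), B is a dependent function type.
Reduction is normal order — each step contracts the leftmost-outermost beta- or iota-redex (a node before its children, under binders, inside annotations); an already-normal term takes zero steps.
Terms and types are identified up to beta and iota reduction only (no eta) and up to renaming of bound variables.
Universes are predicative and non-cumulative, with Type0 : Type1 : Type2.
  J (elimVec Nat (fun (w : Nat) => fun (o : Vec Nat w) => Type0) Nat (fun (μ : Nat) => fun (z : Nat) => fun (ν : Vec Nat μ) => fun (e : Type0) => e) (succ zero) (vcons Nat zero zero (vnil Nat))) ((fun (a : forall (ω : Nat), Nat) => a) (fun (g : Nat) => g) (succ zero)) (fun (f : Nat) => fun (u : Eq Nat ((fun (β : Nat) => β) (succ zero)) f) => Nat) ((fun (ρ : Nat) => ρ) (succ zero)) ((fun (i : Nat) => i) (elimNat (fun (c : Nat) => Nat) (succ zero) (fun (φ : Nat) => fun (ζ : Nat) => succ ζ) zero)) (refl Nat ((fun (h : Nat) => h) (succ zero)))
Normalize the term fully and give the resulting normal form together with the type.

normal form:
  succ zero
the term's type:
  Nat


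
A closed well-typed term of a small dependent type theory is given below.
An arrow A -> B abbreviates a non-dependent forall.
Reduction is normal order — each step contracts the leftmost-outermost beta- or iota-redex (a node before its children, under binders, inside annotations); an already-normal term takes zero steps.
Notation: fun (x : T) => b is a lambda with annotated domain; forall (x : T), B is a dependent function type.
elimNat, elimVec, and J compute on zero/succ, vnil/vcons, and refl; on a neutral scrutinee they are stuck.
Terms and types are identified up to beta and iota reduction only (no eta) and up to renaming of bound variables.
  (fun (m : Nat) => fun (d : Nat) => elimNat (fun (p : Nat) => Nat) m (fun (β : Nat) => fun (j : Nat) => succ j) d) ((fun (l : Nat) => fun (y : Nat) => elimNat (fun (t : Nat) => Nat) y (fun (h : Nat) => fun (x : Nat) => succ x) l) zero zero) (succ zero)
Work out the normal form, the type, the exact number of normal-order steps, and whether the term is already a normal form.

normal form:
  succ zero
inferred type:
  Nat
reduction steps (normal order): 9
already normal: no
first redex: a beta-redex


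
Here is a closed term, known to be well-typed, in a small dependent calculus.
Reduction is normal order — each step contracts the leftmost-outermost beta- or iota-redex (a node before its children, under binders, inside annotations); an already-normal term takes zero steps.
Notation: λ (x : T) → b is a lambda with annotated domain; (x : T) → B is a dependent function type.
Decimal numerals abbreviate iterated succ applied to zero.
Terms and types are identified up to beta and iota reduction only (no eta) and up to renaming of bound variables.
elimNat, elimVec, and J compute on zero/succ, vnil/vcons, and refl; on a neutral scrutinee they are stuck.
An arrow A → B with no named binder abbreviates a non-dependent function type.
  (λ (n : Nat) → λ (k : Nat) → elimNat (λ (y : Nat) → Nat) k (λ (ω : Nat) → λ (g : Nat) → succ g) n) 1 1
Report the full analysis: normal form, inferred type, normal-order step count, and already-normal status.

reduced normal form:
  2
the term's type:
  Nat
reduction steps (normal order): 6
started in normal form: no
first contracted redex: a beta-redex


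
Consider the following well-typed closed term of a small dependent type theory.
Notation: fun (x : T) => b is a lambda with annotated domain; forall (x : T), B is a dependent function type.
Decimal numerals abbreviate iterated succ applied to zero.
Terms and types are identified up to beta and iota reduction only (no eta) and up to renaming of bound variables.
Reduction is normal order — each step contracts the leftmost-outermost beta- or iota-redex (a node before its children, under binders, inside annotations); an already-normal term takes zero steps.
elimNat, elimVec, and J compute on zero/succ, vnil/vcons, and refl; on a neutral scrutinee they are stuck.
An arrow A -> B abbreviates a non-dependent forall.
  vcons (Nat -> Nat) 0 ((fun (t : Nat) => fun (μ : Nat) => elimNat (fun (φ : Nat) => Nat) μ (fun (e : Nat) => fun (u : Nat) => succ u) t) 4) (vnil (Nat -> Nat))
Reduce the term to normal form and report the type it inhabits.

normal form:
  vcons (Nat -> Nat) 0 (fun (t : Nat) => succ (succ (succ (succ t)))) (vnil (Nat -> Nat))
inferred type:
  Vec (Nat -> Nat) 1
observation: reduction starts at a beta-redex, and 14 normal-order steps reach the normal form.


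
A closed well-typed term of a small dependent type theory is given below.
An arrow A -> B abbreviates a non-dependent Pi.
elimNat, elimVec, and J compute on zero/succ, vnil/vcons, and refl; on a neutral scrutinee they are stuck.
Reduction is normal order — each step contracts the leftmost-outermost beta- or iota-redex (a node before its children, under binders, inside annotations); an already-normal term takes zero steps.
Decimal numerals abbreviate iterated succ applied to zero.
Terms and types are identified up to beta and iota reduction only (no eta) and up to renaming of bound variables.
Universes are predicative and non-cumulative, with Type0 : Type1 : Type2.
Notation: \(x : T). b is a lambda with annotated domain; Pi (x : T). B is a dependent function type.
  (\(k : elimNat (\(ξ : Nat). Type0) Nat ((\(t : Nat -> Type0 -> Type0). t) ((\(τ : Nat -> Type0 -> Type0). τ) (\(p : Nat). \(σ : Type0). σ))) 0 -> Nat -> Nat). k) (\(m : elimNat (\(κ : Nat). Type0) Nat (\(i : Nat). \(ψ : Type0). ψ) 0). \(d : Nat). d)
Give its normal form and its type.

resulting normal form:
  \(k : Nat). \(ξ : Nat). ξ
inferred type:
  Nat -> Nat -> Nat


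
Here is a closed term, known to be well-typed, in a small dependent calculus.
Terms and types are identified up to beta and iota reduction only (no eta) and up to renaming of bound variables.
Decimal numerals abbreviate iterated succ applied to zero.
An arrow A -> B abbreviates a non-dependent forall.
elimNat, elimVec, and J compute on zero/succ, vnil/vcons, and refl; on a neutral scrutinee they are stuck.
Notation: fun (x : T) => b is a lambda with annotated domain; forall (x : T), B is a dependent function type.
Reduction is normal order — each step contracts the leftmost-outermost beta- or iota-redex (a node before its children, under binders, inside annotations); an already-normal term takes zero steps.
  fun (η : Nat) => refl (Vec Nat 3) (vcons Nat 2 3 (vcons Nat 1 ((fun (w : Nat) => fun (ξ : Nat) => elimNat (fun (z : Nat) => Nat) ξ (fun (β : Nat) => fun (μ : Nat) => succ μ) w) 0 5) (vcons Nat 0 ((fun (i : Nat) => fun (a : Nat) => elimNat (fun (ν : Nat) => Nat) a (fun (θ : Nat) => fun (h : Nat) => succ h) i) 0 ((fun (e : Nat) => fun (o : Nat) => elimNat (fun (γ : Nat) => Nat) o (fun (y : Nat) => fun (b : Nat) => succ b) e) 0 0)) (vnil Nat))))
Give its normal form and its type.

reduced normal form:
  fun (η : Nat) => refl (Vec Nat 3) (vcons Nat 2 3 (vcons Nat 1 5 (vcons Nat 0 0 (vnil Nat))))
the term's type:
  Nat -> Eq (Vec Nat 3) (vcons Nat 2 3 (vcons Nat 1 5 (vcons Nat 0 0 (vnil Nat)))) (vcons Nat 2 3 (vcons Nat 1 5 (vcons Nat 0 0 (vnil Nat))))
observation: contracting a beta-redex first, the term normalizes in 9 steps.


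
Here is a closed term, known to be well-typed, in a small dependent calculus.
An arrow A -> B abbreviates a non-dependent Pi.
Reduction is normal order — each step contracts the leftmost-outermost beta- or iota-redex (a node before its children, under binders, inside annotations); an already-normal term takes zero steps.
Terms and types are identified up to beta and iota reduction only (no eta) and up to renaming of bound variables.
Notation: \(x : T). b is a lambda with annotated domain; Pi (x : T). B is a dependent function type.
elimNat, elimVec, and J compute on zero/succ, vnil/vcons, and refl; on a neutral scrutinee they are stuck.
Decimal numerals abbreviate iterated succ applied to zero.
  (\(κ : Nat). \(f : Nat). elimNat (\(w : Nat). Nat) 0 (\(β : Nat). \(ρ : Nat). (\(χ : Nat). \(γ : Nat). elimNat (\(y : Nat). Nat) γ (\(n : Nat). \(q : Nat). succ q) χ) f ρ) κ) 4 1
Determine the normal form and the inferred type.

resulting normal form:
  4
inferred type:
  Nat
observation: contracting a beta-redex first, the term normalizes in 39 steps.


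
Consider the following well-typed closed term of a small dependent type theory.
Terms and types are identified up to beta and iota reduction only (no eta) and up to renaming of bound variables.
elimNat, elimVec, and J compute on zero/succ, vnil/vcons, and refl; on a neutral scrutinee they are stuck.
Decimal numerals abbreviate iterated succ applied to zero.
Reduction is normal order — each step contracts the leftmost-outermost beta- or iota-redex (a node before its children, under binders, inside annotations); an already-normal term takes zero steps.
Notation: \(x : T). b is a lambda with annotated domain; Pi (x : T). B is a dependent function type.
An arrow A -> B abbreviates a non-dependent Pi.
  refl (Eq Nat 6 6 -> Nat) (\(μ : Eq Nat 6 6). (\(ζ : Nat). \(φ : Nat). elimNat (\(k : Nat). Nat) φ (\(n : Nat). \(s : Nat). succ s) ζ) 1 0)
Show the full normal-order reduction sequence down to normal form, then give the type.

normal-order reduction:
  refl (Eq Nat 6 6 -> Nat) (\(μ : Eq Nat 6 6). (\(ζ : Nat). \(φ : Nat). elimNat (\(k : Nat). Nat) φ (\(n : Nat). \(s : Nat). succ s) ζ) 1 0)
  ~> refl (Eq Nat 6 6 -> Nat) (\(μ : Eq Nat 6 6). (\(ζ : Nat). elimNat (\(φ : Nat). Nat) ζ (\(k : Nat). \(n : Nat). succ n) 1) 0)
  ~> refl (Eq Nat 6 6 -> Nat) (\(μ : Eq Nat 6 6). elimNat (\(ζ : Nat). Nat) 0 (\(φ : Nat). \(k : Nat). succ k) 1)
  ~> refl (Eq Nat 6 6 -> Nat) (\(μ : Eq Nat 6 6). (\(ζ : Nat). \(φ : Nat). succ φ) 0 (elimNat (\(k : Nat). Nat) 0 (\(n : Nat). \(s : Nat). succ s) 0))
  ~> refl (Eq Nat 6 6 -> Nat) (\(μ : Eq Nat 6 6). (\(ζ : Nat). succ ζ) (elimNat (\(φ : Nat). Nat) 0 (\(k : Nat). \(n : Nat). succ n) 0))
  ~> refl (Eq Nat 6 6 -> Nat) (\(μ : Eq Nat 6 6). succ (elimNat (\(ζ : Nat). Nat) 0 (\(φ : Nat). \(k : Nat). succ k) 0))
  ~> refl (Eq Nat 6 6 -> Nat) (\(μ : Eq Nat 6 6). 1)
inferred type:
  Eq (Eq Nat 6 6 -> Nat) (\(μ : Eq Nat 6 6). 1) (\(ζ : Eq Nat 6 6). 1)


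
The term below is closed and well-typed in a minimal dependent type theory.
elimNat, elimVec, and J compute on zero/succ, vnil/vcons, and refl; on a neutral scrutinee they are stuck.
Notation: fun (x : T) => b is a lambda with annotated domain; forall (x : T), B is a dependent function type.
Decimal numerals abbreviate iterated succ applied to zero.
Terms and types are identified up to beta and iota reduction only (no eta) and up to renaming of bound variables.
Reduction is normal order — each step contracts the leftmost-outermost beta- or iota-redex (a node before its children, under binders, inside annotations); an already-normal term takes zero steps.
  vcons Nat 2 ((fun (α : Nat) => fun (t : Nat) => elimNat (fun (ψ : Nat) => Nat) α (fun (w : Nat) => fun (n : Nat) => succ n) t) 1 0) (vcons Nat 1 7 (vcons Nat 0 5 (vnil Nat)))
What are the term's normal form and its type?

reduced normal form:
  vcons Nat 2 1 (vcons Nat 1 7 (vcons Nat 0 5 (vnil Nat)))
inferred type:
  Vec Nat 3


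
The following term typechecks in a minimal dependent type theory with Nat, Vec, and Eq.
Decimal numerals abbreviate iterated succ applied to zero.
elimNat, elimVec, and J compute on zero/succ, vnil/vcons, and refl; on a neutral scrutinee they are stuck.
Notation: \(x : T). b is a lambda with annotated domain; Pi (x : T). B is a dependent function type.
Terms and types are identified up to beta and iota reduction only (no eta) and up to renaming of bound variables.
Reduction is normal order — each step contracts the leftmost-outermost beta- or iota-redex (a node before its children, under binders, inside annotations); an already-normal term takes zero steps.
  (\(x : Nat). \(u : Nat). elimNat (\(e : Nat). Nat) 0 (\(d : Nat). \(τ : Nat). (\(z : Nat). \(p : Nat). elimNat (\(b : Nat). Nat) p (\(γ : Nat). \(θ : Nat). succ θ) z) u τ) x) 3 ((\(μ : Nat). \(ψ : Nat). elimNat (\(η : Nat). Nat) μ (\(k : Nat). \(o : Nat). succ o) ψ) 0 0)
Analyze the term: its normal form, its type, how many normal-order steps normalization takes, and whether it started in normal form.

normal form:
  0
the term's type:
  Nat
normal-order step count: 30
already normal: no
first redex: a beta-redex


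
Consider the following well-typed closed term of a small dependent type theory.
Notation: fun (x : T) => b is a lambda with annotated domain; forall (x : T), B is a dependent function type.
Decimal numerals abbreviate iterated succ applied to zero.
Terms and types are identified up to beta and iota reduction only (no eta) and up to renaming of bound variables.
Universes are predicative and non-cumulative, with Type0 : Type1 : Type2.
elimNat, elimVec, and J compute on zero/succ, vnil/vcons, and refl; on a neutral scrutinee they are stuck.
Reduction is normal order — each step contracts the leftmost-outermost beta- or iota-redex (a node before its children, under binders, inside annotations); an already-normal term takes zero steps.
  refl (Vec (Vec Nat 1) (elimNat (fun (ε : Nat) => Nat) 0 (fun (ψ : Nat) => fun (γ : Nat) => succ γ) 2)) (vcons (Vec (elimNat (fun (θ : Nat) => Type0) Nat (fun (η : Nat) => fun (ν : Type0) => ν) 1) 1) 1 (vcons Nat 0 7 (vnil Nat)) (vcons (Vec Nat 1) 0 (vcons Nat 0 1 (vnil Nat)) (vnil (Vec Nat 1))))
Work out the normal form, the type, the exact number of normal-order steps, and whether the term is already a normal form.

resulting normal form:
  refl (Vec (Vec Nat 1) 2) (vcons (Vec Nat 1) 1 (vcons Nat 0 7 (vnil Nat)) (vcons (Vec Nat 1) 0 (vcons Nat 0 1 (vnil Nat)) (vnil (Vec Nat 1))))
the term's type:
  Eq (Vec (Vec Nat 1) 2) (vcons (Vec Nat 1) 1 (vcons Nat 0 7 (vnil Nat)) (vcons (Vec Nat 1) 0 (vcons Nat 0 1 (vnil Nat)) (vnil (Vec Nat 1)))) (vcons (Vec Nat 1) 1 (vcons Nat 0 7 (vnil Nat)) (vcons (Vec Nat 1) 0 (vcons Nat 0 1 (vnil Nat)) (vnil (Vec Nat 1))))
normal-order step count: 11
term was already normal: no
first redex: an elimNat iota-redex


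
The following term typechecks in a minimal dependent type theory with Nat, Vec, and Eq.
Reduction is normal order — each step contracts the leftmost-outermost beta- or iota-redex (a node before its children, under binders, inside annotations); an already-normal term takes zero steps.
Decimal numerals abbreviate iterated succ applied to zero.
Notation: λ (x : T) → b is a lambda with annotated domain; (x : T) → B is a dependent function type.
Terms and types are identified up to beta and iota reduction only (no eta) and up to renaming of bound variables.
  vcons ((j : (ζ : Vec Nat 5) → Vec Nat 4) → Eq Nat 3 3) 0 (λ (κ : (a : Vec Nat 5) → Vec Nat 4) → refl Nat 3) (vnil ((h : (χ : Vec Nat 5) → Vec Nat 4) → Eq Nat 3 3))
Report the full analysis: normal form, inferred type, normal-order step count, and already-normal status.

resulting normal form:
  vcons ((j : (ζ : Vec Nat 5) → Vec Nat 4) → Eq Nat 3 3) 0 (λ (κ : (a : Vec Nat 5) → Vec Nat 4) → refl Nat 3) (vnil ((h : (χ : Vec Nat 5) → Vec Nat 4) → Eq Nat 3 3))
type:
  Vec ((j : (ζ : Vec Nat 5) → Vec Nat 4) → Eq Nat 3 3) 1
normal-order step count: 0
term was already normal: yes


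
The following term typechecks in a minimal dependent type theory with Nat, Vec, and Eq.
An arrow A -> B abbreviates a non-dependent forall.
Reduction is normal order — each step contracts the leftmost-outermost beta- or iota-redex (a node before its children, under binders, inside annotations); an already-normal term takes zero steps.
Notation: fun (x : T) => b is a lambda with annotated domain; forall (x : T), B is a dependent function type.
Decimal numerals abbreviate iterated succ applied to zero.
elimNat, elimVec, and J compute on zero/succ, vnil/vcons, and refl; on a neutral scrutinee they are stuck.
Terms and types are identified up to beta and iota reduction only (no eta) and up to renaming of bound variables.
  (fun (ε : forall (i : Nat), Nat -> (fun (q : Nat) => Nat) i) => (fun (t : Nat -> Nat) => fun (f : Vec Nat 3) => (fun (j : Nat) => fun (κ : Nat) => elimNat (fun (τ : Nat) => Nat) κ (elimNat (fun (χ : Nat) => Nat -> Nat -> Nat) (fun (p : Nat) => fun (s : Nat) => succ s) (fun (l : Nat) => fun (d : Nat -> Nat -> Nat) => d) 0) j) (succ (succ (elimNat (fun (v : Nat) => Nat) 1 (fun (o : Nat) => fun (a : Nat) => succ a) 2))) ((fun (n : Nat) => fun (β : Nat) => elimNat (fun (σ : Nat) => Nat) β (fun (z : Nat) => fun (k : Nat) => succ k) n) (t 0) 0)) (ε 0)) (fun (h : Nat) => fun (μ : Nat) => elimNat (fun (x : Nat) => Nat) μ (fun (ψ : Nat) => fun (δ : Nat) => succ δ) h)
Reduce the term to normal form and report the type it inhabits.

reduced normal form:
  fun (ε : Vec Nat 3) => 5
the term's type:
  Vec Nat 3 -> Nat
observation: normalization takes exactly 36 steps under the normal-order strategy.


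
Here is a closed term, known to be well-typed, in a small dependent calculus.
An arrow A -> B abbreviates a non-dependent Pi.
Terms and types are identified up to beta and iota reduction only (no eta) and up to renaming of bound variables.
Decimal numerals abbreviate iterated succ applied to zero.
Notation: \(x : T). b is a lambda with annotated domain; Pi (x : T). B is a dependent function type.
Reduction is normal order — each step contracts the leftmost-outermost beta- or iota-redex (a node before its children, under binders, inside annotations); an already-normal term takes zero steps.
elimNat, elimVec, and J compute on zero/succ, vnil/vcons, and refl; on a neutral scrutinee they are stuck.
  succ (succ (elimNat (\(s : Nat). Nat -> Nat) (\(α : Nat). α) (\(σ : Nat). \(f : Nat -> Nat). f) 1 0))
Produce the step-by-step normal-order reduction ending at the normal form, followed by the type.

reduction (normal order):
  succ (succ (elimNat (\(s : Nat). Nat -> Nat) (\(α : Nat). α) (\(σ : Nat). \(f : Nat -> Nat). f) 1 0))
  ~> succ (succ ((\(s : Nat). \(α : Nat -> Nat). α) 0 (elimNat (\(σ : Nat). Nat -> Nat) (\(f : Nat). f) (\(m : Nat). \(ε : Nat -> Nat). ε) 0) 0))
  ~> succ (succ ((\(s : Nat -> Nat). s) (elimNat (\(α : Nat). Nat -> Nat) (\(σ : Nat). σ) (\(f : Nat). \(m : Nat -> Nat). m) 0) 0))
  ~> succ (succ (elimNat (\(s : Nat). Nat -> Nat) (\(α : Nat). α) (\(σ : Nat). \(f : Nat -> Nat). f) 0 0))
  ~> succ (succ ((\(s : Nat). s) 0))
  ~> 2
inferred type:
  Nat


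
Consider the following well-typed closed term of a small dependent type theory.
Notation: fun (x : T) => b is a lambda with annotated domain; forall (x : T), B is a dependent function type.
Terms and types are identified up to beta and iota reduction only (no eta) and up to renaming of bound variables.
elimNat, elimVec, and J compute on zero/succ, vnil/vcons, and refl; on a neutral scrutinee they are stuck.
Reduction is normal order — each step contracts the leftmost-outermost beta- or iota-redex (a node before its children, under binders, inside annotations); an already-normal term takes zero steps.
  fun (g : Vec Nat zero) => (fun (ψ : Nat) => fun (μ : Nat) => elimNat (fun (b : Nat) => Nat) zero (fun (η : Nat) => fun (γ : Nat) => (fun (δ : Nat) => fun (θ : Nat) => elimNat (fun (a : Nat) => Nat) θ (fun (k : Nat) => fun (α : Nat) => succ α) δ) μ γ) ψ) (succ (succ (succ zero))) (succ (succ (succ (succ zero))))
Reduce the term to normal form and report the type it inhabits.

resulting normal form:
  fun (g : Vec Nat zero) => succ (succ (succ (succ (succ (succ (succ (succ (succ (succ (succ (succ zero)))))))))))
type:
  forall (g : Vec Nat zero), Nat
observation: contracting a beta-redex first, the term normalizes in 57 steps.


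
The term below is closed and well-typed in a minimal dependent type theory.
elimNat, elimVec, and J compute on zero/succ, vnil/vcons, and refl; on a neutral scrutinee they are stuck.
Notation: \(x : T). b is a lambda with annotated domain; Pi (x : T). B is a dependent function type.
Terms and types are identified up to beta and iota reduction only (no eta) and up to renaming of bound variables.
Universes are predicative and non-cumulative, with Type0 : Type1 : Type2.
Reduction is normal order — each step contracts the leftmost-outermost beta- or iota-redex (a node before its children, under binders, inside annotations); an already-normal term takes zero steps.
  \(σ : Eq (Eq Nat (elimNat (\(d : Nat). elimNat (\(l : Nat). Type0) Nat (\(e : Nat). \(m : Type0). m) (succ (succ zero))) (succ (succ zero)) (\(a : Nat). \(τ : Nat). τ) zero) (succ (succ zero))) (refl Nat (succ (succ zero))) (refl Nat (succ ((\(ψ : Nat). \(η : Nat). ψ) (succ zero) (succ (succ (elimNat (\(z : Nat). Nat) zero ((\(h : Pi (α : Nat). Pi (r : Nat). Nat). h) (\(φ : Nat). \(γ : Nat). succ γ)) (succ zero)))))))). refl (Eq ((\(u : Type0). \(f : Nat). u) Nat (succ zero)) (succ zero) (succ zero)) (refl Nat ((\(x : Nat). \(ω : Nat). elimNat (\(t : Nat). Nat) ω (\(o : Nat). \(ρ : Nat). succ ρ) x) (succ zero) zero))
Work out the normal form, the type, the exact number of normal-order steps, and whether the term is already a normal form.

normal form:
  \(σ : Eq (Eq Nat (succ (succ zero)) (succ (succ zero))) (refl Nat (succ (succ zero))) (refl Nat (succ (succ zero)))). refl (Eq Nat (succ zero) (succ zero)) (refl Nat (succ zero))
inferred type:
  Pi (σ : Eq (Eq Nat (succ (succ zero)) (succ (succ zero))) (refl Nat (succ (succ zero))) (refl Nat (succ (succ zero)))). Eq (Eq Nat (succ zero) (succ zero)) (refl Nat (succ zero)) (refl Nat (succ zero))
steps to reach normal form (normal order): 11
started in normal form: no
first redex: an elimNat iota-redex


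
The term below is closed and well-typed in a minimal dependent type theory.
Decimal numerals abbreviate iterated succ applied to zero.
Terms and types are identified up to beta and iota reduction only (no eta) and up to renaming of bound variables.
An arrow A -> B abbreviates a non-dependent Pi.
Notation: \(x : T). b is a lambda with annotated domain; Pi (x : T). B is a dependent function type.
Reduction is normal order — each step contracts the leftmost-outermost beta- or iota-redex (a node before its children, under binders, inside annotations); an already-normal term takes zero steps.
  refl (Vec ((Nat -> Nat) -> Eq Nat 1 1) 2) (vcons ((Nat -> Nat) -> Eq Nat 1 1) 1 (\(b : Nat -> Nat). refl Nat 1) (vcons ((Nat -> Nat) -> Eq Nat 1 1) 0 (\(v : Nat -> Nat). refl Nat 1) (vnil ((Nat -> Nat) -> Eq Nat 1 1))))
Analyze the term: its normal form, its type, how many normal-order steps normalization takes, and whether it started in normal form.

reduced normal form:
  refl (Vec ((Nat -> Nat) -> Eq Nat 1 1) 2) (vcons ((Nat -> Nat) -> Eq Nat 1 1) 1 (\(b : Nat -> Nat). refl Nat 1) (vcons ((Nat -> Nat) -> Eq Nat 1 1) 0 (\(v : Nat -> Nat). refl Nat 1) (vnil ((Nat -> Nat) -> Eq Nat 1 1))))
the term's type:
  Eq (Vec ((Nat -> Nat) -> Eq Nat 1 1) 2) (vcons ((Nat -> Nat) -> Eq Nat 1 1) 1 (\(b : Nat -> Nat). refl Nat 1) (vcons ((Nat -> Nat) -> Eq Nat 1 1) 0 (\(v : Nat -> Nat). refl Nat 1) (vnil ((Nat -> Nat) -> Eq Nat 1 1)))) (vcons ((Nat -> Nat) -> Eq Nat 1 1) 1 (\(i : Nat -> Nat). refl Nat 1) (vcons ((Nat -> Nat) -> Eq Nat 1 1) 0 (\(s : Nat -> Nat). refl Nat 1) (vnil ((Nat -> Nat) -> Eq Nat 1 1))))
normal-order step count: 0
already normal: yes


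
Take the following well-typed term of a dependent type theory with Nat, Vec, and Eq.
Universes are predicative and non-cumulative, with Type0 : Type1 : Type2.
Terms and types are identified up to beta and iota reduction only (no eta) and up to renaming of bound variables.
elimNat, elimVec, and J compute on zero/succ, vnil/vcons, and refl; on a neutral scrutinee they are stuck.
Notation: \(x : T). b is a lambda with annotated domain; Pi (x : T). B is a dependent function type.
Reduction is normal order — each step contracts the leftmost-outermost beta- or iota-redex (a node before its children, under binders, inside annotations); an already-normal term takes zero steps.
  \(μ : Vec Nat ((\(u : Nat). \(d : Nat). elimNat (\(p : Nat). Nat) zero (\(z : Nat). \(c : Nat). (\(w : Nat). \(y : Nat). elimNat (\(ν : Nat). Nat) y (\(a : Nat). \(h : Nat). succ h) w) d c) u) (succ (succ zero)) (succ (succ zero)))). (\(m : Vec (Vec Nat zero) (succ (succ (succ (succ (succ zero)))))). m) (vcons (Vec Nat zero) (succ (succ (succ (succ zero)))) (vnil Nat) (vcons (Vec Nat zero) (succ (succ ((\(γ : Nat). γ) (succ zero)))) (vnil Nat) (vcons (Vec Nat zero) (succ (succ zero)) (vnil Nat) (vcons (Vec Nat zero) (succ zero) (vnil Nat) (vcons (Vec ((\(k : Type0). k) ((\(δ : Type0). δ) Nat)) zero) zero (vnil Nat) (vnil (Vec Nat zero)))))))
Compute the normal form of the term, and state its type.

normal form:
  \(μ : Vec Nat (succ (succ (succ (succ zero))))). vcons (Vec Nat zero) (succ (succ (succ (succ zero)))) (vnil Nat) (vcons (Vec Nat zero) (succ (succ (succ zero))) (vnil Nat) (vcons (Vec Nat zero) (succ (succ zero)) (vnil Nat) (vcons (Vec Nat zero) (succ zero) (vnil Nat) (vcons (Vec Nat zero) zero (vnil Nat) (vnil (Vec Nat zero))))))
the term's type:
  Pi (μ : Vec Nat (succ (succ (succ (succ zero))))). Vec (Vec Nat zero) (succ (succ (succ (succ (succ zero)))))


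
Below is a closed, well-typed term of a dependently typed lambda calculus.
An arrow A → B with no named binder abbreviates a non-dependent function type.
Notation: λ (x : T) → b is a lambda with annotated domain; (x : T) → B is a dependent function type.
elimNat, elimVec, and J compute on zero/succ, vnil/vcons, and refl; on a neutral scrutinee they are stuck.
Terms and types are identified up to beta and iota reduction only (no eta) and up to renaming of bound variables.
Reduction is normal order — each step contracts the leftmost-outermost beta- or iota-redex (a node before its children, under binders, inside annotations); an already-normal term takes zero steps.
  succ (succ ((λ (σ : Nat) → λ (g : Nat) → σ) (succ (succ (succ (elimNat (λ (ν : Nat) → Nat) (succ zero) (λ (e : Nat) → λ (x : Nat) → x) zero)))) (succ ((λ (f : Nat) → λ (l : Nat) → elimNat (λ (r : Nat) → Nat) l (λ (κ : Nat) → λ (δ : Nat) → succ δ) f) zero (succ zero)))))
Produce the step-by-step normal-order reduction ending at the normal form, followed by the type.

reduction (normal order):
  succ (succ ((λ (σ : Nat) → λ (g : Nat) → σ) (succ (succ (succ (elimNat (λ (ν : Nat) → Nat) (succ zero) (λ (e : Nat) → λ (x : Nat) → x) zero)))) (succ ((λ (f : Nat) → λ (l : Nat) → elimNat (λ (r : Nat) → Nat) l (λ (κ : Nat) → λ (δ : Nat) → succ δ) f) zero (succ zero)))))
  ~> succ (succ ((λ (σ : Nat) → succ (succ (succ (elimNat (λ (g : Nat) → Nat) (succ zero) (λ (ν : Nat) → λ (e : Nat) → e) zero)))) (succ ((λ (x : Nat) → λ (f : Nat) → elimNat (λ (l : Nat) → Nat) f (λ (r : Nat) → λ (κ : Nat) → succ κ) x) zero (succ zero)))))
  ~> succ (succ (succ (succ (succ (elimNat (λ (σ : Nat) → Nat) (succ zero) (λ (g : Nat) → λ (ν : Nat) → ν) zero)))))
  ~> succ (succ (succ (succ (succ (succ zero)))))
type:
  Nat


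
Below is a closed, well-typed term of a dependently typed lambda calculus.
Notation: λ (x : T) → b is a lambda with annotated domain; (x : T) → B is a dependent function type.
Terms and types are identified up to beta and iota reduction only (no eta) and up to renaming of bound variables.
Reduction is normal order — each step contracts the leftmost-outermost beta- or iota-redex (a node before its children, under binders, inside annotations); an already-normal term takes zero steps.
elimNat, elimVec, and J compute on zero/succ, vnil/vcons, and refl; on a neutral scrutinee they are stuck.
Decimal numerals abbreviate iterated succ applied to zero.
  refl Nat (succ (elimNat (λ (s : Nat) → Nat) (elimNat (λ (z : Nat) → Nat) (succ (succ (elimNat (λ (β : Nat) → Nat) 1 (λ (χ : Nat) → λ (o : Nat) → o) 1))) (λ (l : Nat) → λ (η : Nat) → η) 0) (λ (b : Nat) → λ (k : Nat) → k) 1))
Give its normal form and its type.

reduced normal form:
  refl Nat 4
type:
  Eq Nat 4 4
observation: 9 normal-order steps normalize the term, beginning with an elimNat iota-redex.


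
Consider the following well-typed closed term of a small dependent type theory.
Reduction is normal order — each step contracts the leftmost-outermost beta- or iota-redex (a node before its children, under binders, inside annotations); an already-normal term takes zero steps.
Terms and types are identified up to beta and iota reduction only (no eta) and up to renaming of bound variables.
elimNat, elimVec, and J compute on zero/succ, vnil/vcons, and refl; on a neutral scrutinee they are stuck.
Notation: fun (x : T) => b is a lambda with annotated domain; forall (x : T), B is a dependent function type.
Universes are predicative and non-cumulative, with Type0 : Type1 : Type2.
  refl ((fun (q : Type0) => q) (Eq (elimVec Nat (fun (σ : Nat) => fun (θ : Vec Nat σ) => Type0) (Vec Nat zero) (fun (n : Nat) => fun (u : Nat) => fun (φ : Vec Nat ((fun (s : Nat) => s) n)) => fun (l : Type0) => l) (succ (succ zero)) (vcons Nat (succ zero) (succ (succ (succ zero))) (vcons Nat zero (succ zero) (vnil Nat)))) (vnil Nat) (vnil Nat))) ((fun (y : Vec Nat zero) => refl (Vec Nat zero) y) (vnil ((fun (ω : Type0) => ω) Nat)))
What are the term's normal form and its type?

normal form:
  refl (Eq (Vec Nat zero) (vnil Nat) (vnil Nat)) (refl (Vec Nat zero) (vnil Nat))
the term's type:
  Eq (Eq (Vec Nat zero) (vnil Nat) (vnil Nat)) (refl (Vec Nat zero) (vnil Nat)) (refl (Vec Nat zero) (vnil Nat))
observation: 14 normal-order steps normalize the term, beginning with a beta-redex.


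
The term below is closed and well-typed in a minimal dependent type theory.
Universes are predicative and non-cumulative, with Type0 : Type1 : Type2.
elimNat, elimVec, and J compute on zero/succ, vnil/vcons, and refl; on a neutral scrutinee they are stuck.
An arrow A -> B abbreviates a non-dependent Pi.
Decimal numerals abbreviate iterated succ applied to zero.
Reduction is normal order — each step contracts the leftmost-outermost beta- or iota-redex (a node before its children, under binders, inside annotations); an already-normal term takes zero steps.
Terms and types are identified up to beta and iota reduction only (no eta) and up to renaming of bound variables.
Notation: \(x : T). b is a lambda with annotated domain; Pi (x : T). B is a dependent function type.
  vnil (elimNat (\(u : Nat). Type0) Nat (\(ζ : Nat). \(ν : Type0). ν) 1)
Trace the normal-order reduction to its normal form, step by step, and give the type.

normal-order reduction sequence:
  vnil (elimNat (\(u : Nat). Type0) Nat (\(ζ : Nat). \(ν : Type0). ν) 1)
  ~> vnil ((\(u : Nat). \(ζ : Type0). ζ) 0 (elimNat (\(ν : Nat). Type0) Nat (\(w : Nat). \(c : Type0). c) 0))
  ~> vnil ((\(u : Type0). u) (elimNat (\(ζ : Nat). Type0) Nat (\(ν : Nat). \(w : Type0). w) 0))
  ~> vnil (elimNat (\(u : Nat). Type0) Nat (\(ζ : Nat). \(ν : Type0). ν) 0)
  ~> vnil Nat
the term's type:
  Vec Nat 0


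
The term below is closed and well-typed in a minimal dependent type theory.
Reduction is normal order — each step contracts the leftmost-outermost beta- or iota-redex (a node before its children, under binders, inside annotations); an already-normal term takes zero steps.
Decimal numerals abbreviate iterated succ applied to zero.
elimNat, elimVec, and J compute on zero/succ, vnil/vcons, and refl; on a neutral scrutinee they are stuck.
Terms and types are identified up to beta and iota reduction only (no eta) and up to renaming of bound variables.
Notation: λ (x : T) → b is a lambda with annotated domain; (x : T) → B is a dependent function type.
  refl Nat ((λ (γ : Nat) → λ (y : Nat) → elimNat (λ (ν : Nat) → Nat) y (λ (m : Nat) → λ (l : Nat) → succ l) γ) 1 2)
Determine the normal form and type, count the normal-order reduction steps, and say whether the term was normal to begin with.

normal form:
  refl Nat 3
type:
  Eq Nat 3 3
normal-order step count: 6
already normal: no
first redex: a beta-redex


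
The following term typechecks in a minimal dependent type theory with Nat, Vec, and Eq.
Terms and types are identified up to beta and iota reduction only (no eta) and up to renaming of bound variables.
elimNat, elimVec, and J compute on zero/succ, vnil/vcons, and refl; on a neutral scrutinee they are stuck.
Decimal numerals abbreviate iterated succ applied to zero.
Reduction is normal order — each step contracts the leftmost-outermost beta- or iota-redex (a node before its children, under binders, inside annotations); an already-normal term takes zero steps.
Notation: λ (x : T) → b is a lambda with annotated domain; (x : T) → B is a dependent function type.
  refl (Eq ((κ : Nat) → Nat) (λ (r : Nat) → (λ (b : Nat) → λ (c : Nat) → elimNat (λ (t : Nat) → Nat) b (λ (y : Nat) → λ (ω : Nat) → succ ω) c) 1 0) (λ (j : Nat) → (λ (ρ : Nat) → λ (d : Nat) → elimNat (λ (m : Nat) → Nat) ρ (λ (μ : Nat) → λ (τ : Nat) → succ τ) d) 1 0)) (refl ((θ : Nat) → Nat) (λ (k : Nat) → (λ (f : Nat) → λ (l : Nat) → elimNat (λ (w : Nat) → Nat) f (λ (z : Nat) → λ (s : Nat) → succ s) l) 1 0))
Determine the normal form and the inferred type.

normal form:
  refl (Eq ((κ : Nat) → Nat) (λ (r : Nat) → 1) (λ (b : Nat) → 1)) (refl ((c : Nat) → Nat) (λ (t : Nat) → 1))
type:
  Eq (Eq ((κ : Nat) → Nat) (λ (r : Nat) → 1) (λ (b : Nat) → 1)) (refl ((c : Nat) → Nat) (λ (t : Nat) → 1)) (refl ((y : Nat) → Nat) (λ (ω : Nat) → 1))
observation: normalization takes exactly 9 steps under the normal-order strategy.


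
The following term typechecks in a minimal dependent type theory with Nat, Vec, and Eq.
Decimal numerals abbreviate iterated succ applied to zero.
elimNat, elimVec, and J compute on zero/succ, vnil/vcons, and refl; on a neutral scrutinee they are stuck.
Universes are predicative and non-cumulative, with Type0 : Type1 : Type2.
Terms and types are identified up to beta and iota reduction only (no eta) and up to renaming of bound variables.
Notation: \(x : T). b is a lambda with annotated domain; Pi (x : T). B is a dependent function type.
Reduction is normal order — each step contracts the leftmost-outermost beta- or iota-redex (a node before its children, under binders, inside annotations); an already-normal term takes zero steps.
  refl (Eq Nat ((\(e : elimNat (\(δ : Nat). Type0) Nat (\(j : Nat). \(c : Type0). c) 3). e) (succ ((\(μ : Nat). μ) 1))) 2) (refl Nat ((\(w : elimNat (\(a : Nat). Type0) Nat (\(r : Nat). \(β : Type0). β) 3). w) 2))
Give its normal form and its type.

normal form:
  refl (Eq Nat 2 2) (refl Nat 2)
inferred type:
  Eq (Eq Nat 2 2) (refl Nat 2) (refl Nat 2)
observation: normalization takes exactly 3 steps under the normal-order strategy.


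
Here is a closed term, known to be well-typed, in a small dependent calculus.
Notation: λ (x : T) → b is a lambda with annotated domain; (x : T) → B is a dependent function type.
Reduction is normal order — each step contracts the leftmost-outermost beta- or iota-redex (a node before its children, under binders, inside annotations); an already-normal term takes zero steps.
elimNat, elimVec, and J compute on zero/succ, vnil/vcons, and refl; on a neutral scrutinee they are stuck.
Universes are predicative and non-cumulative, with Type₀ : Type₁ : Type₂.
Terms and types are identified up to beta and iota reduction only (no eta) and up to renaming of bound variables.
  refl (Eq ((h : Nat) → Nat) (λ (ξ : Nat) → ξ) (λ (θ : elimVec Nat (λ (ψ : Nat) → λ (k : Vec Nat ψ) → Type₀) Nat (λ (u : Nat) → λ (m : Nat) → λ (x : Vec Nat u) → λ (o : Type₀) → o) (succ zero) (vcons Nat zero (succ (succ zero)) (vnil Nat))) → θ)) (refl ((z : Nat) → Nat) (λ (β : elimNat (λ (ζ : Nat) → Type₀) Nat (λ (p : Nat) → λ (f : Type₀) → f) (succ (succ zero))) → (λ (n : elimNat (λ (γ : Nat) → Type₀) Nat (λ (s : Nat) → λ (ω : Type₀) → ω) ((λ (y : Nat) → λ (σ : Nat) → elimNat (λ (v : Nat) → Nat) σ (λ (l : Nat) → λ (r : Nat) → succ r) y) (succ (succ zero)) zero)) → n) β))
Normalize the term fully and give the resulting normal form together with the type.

resulting normal form:
  refl (Eq ((h : Nat) → Nat) (λ (ξ : Nat) → ξ) (λ (θ : Nat) → θ)) (refl ((ψ : Nat) → Nat) (λ (k : Nat) → k))
inferred type:
  Eq (Eq ((h : Nat) → Nat) (λ (ξ : Nat) → ξ) (λ (θ : Nat) → θ)) (refl ((ψ : Nat) → Nat) (λ (k : Nat) → k)) (refl ((u : Nat) → Nat) (λ (m : Nat) → m))
observation: the first redex contracted is an elimVec iota-redex; the normal form is reached in 14 normal-order steps.


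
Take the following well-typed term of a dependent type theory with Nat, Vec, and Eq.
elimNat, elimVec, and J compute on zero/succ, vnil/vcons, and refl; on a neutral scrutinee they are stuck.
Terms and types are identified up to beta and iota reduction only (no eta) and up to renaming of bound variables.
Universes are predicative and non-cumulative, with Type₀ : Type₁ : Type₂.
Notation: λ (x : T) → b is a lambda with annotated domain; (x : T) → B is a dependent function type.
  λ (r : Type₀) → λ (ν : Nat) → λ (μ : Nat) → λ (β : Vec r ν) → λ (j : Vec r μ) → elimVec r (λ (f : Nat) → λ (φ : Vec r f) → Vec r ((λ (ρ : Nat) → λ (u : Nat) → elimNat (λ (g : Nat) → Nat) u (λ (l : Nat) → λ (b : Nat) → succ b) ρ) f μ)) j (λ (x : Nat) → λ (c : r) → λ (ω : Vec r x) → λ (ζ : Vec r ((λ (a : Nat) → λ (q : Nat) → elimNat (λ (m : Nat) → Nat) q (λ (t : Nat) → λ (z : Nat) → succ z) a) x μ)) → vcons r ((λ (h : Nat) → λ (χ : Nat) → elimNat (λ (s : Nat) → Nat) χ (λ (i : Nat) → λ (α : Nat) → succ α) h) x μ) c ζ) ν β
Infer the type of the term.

inferred type:
  (r : Type₀) → (ν : Nat) → (μ : Nat) → (β : Vec r ν) → (j : Vec r μ) → Vec r (elimNat (λ (f : Nat) → Nat) μ (λ (φ : Nat) → λ (ρ : Nat) → succ ρ) ν)
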